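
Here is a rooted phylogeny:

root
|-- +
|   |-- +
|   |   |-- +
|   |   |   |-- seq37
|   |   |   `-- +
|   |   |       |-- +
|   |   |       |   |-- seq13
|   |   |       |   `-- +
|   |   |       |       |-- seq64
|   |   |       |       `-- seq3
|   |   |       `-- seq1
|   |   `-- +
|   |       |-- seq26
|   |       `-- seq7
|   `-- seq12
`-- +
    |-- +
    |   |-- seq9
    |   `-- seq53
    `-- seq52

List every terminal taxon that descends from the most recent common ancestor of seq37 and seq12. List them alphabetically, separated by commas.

seq1, seq12, seq13, seq26, seq3, seq37, seq64, seq7

Tracing seq37: it sits inside (seq37,((seq13,(seq64,seq3)),seq1)).
Tracing seq12: it sits inside (((seq37,((seq13,(seq64,seq3)),seq1)),(seq26,seq7)),seq12).
The smallest clade enclosing both is (((seq37,((seq13,(seq64,seq3)),seq1)),(seq26,seq7)),seq12); the answer is its 8 terminal taxa in alphabetical order.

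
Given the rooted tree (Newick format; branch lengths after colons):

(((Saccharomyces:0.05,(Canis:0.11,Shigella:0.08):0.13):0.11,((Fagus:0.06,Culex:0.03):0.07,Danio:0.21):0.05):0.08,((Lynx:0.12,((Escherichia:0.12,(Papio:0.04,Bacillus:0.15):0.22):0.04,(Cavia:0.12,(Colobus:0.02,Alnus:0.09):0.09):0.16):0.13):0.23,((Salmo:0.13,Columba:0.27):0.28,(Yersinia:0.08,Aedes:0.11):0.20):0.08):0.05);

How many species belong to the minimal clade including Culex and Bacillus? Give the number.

17

The MRCA of Culex and Bacillus is the root, so the clade is the entire tree.
That clade contains 17 terminal taxa: Aedes, Alnus, Bacillus, Canis, Cavia, Colobus, Columba, Culex, Danio, Escherichia, Fagus, Lynx, Papio, Saccharomyces, Salmo, Shigella, Yersinia.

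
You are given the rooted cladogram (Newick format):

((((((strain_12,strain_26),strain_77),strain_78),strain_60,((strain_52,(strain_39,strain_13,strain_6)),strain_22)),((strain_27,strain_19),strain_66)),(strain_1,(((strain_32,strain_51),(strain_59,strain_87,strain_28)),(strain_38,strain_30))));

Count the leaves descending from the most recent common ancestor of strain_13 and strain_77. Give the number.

The MRCA of strain_13 and strain_77 is the node subtending ((((strain_12,strain_26),strain_77),strain_78),strain_60,((strain_52,(strain_39,strain_13,strain_6)),strain_22)).
That clade contains 10 terminal taxa: strain_12, strain_13, strain_22, strain_26, strain_39, strain_52, strain_6, strain_60, strain_77, strain_78.

10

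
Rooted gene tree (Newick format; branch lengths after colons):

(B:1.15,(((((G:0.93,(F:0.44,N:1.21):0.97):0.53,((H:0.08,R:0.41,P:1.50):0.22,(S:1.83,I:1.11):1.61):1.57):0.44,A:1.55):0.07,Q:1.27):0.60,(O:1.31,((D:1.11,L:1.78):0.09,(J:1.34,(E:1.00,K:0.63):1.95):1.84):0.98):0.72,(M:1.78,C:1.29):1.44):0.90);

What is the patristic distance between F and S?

6.95

The path runs F → … → MRCA → … → S; the MRCA is the node subtending ((G,(F,N)),((H,R,P),(S,I))).
Branch lengths along that path: 0.44 + 0.97 + 0.53 + 1.57 + 1.61 + 1.83 = 6.95.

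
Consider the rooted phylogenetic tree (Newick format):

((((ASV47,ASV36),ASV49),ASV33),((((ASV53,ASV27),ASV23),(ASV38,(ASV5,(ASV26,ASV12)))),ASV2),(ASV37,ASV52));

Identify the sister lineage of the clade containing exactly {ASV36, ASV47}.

The clade containing exactly {ASV36, ASV47} attaches to the tree at the node subtending ((ASV47,ASV36),ASV49).
The other lineage descending from that same node — the sister group — is the single tip ASV49.

ASV49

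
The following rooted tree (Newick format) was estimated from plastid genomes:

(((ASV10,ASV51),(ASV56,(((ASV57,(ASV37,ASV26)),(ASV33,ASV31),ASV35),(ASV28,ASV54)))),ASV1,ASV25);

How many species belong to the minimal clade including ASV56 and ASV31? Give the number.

9

The MRCA of ASV56 and ASV31 is the node subtending (ASV56,(((ASV57,(ASV37,ASV26)),(ASV33,ASV31),ASV35),(ASV28,ASV54))).
That clade contains 9 terminal taxa: ASV26, ASV28, ASV31, ASV33, ASV35, ASV37, ASV54, ASV56, ASV57.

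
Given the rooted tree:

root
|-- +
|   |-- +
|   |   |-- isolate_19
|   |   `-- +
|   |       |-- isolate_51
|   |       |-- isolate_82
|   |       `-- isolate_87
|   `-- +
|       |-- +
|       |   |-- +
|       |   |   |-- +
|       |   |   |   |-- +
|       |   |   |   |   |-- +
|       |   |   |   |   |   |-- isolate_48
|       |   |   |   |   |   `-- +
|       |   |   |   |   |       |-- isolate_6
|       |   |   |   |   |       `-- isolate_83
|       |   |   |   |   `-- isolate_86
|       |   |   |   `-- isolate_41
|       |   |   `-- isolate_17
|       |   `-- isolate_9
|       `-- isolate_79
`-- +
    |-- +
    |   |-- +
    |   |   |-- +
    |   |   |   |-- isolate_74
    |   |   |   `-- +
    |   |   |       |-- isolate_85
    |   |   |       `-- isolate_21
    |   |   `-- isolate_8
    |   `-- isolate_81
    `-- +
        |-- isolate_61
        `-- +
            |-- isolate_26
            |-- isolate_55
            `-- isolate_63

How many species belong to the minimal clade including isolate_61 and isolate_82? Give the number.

21

The MRCA of isolate_61 and isolate_82 is the root, so the clade is the entire tree.
That clade contains 21 terminal taxa: isolate_17, isolate_19, isolate_21, isolate_26, isolate_41, isolate_48, isolate_51, isolate_55, isolate_6, isolate_61, isolate_63, isolate_74, isolate_79, isolate_8, isolate_81, isolate_82, isolate_83, isolate_85, isolate_86, isolate_87, isolate_9.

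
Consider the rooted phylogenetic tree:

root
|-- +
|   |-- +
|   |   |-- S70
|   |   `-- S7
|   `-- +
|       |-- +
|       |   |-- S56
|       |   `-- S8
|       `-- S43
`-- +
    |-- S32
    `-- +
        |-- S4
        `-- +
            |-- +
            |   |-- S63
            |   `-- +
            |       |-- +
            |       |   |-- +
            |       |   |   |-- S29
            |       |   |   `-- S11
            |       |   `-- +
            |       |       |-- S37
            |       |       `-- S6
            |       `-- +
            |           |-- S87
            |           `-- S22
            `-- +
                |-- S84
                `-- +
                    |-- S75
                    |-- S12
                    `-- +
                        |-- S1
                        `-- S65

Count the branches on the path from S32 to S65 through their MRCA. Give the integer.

7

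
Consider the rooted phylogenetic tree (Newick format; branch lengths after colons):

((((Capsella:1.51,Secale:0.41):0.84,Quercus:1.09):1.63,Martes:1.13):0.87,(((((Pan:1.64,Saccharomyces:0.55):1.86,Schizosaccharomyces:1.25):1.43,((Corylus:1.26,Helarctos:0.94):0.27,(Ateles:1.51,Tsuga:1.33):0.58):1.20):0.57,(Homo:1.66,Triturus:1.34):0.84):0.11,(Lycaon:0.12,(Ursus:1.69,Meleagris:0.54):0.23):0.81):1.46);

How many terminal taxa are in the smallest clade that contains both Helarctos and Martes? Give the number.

The MRCA of Helarctos and Martes is the root, so the clade is the entire tree.
That clade contains 16 terminal taxa: Ateles, Capsella, Corylus, Helarctos, Homo, Lycaon, Martes, Meleagris, Pan, Quercus, Saccharomyces, Schizosaccharomyces, Secale, Triturus, Tsuga, Ursus.

16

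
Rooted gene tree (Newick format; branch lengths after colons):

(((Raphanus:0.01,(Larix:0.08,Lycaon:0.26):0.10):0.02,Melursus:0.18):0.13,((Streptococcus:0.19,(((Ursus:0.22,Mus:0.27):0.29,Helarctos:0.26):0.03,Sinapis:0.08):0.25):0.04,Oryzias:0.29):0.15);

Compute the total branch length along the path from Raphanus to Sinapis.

0.68

The path runs Raphanus → … → MRCA → … → Sinapis; the MRCA is the root of the tree.
Branch lengths along that path: 0.01 + 0.02 + 0.13 + 0.15 + 0.04 + 0.25 + 0.08 = 0.68.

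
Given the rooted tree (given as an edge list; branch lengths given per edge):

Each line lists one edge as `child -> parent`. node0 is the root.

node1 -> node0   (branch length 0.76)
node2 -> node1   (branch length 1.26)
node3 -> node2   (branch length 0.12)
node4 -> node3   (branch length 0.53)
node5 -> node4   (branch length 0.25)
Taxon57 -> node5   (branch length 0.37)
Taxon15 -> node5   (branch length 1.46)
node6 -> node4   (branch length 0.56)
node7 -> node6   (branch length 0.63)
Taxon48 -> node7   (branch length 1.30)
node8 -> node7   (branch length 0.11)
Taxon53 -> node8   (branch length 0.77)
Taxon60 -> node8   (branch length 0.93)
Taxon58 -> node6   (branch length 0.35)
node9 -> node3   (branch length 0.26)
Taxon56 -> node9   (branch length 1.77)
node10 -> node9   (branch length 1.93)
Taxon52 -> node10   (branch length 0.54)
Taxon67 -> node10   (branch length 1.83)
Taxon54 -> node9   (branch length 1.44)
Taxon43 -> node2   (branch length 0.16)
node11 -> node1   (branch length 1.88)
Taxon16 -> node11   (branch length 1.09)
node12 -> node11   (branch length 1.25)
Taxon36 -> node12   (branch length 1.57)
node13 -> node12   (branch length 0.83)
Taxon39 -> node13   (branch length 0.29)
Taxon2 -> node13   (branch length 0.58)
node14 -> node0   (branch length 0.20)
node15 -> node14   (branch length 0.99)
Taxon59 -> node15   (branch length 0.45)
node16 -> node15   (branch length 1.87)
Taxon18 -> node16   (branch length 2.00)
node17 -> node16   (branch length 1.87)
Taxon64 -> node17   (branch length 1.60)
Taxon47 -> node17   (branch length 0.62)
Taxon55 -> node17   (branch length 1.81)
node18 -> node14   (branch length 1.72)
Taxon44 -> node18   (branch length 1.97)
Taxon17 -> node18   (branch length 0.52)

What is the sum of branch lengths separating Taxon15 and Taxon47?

9.93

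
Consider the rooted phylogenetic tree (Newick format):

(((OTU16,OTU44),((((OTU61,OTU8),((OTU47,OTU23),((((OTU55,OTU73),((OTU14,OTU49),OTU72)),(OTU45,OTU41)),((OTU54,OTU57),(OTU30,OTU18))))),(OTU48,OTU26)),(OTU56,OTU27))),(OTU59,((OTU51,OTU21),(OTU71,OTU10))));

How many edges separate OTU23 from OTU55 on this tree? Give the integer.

The MRCA of OTU23 and OTU55 is the node subtending ((OTU47,OTU23),((((OTU55,OTU73),((OTU14,OTU49),OTU72)),(OTU45,OTU41)),((OTU54,OTU57),(OTU30,OTU18)))).
From OTU23 up to that node: 2 branches. From OTU55 up to the same node: 5 branches. Total: 2 + 5 = 7.

7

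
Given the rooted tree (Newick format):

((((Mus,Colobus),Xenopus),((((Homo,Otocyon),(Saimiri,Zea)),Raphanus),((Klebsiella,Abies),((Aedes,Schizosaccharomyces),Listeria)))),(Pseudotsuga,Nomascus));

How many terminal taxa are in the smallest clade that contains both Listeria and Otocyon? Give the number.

10

The MRCA of Listeria and Otocyon is the node subtending ((((Homo,Otocyon),(Saimiri,Zea)),Raphanus),((Klebsiella,Abies),((Aedes,Schizosaccharomyces),Listeria))).
That clade contains 10 terminal taxa: Abies, Aedes, Homo, Klebsiella, Listeria, Otocyon, Raphanus, Saimiri, Schizosaccharomyces, Zea.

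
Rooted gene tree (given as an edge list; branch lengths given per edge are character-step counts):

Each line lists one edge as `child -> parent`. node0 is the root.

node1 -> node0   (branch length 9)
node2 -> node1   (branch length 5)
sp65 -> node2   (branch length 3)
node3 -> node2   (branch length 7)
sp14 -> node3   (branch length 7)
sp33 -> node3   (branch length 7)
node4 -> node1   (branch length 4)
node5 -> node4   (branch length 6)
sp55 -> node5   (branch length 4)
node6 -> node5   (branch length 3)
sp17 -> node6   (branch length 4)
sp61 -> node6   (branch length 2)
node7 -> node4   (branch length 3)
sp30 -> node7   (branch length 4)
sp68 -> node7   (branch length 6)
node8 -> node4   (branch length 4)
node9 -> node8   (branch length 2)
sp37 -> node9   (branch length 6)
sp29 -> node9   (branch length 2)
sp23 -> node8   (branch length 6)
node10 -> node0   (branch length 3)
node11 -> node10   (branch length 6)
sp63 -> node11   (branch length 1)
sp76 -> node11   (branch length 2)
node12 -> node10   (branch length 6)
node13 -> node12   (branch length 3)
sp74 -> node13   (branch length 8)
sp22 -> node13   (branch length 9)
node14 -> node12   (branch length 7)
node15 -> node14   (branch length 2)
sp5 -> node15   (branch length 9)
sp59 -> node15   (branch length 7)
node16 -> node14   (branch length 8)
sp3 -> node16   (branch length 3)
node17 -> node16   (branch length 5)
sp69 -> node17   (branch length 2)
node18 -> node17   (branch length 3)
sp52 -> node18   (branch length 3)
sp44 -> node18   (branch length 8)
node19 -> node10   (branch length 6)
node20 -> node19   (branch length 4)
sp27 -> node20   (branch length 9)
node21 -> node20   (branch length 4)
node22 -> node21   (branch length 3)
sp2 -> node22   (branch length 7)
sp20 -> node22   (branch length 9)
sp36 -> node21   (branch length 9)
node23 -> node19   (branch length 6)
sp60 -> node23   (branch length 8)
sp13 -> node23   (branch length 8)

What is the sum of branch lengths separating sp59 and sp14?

53

The path runs sp59 → … → MRCA → … → sp14; the MRCA is the root of the tree.
Branch lengths along that path: 7 + 2 + 7 + 6 + 3 + 9 + 5 + 7 + 7 = 53.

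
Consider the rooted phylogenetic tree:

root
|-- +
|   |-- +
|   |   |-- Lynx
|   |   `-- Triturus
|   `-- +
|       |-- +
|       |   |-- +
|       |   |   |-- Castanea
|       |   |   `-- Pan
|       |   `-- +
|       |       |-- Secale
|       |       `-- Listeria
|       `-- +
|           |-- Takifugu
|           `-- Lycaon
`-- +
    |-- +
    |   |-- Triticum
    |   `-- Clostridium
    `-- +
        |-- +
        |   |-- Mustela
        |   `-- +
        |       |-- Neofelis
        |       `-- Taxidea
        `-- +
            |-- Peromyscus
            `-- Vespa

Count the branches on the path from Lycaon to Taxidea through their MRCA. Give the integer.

9

The MRCA of Lycaon and Taxidea is the root of the tree.
From Lycaon up to that node: 4 branches. From Taxidea up to the same node: 5 branches. Total: 4 + 5 = 9.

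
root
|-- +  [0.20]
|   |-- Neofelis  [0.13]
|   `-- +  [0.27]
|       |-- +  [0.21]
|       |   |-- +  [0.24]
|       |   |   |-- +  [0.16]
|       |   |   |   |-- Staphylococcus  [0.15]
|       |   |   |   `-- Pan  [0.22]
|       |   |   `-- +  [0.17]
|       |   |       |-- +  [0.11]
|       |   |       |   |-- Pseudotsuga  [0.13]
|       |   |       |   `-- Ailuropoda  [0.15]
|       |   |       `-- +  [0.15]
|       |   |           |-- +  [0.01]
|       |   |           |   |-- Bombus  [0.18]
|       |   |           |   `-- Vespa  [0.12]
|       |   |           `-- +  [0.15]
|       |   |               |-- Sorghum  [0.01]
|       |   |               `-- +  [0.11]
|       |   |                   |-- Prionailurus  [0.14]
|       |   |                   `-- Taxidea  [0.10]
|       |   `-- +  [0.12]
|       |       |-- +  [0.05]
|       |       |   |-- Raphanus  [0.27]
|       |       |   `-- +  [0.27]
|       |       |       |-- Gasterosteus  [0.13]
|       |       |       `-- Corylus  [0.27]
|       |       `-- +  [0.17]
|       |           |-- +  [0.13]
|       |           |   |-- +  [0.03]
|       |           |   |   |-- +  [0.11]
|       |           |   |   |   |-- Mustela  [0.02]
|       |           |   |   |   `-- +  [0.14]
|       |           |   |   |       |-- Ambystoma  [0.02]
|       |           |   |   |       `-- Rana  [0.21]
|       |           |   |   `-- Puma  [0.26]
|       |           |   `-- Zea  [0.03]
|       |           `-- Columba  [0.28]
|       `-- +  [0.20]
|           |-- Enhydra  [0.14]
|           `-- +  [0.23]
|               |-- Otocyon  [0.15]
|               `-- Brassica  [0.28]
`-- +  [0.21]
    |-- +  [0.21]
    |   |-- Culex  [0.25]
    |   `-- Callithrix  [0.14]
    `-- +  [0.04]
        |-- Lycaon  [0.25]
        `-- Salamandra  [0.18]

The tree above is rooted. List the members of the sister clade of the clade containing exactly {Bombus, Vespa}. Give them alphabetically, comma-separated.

The clade containing exactly {Bombus, Vespa} attaches to the tree at the node subtending ((Bombus,Vespa),(Sorghum,(Prionailurus,Taxidea))).
The other lineage descending from that same node — the sister group — is (Sorghum,(Prionailurus,Taxidea)); its 3 tips in alphabetical order are the answer.

Prionailurus, Sorghum, Taxidea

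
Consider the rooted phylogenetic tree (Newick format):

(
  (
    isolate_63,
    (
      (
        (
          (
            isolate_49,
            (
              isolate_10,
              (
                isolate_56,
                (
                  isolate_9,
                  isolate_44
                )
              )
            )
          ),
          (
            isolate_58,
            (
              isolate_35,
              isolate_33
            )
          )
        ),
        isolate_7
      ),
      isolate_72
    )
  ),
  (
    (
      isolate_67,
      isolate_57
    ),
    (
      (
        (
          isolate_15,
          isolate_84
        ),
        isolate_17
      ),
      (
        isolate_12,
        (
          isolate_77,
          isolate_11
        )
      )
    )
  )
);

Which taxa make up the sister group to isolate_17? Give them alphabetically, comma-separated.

isolate_15, isolate_84

isolate_17 attaches to the tree at the node subtending ((isolate_15,isolate_84),isolate_17).
The other lineage descending from that same node — the sister group — is (isolate_15,isolate_84); its 2 tips in alphabetical order are the answer.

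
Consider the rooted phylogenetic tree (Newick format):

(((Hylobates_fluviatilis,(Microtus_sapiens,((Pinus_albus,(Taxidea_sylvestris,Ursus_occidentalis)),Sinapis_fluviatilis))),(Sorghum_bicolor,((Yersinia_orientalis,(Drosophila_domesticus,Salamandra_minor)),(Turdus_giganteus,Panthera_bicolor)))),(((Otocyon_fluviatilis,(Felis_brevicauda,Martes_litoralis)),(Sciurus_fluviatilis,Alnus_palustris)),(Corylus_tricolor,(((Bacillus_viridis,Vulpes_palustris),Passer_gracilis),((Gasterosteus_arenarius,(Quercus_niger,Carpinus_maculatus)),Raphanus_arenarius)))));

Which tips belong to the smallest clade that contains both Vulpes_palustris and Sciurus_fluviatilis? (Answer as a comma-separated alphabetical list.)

Alnus_palustris, Bacillus_viridis, Carpinus_maculatus, Corylus_tricolor, Felis_brevicauda, Gasterosteus_arenarius, Martes_litoralis, Otocyon_fluviatilis, Passer_gracilis, Quercus_niger, Raphanus_arenarius, Sciurus_fluviatilis, Vulpes_palustris

Tracing Vulpes_palustris: it sits inside (Bacillus_viridis,Vulpes_palustris).
Tracing Sciurus_fluviatilis: it sits inside (Sciurus_fluviatilis,Alnus_palustris).
The smallest clade enclosing both is (((Otocyon_fluviatilis,(Felis_brevicauda,Martes_litoralis)),(Sciurus_fluviatilis,Alnus_palustris)),(Corylus_tricolor,(((Bacillus_viridis,Vulpes_palustris),Passer_gracilis),((Gasterosteus_arenarius,(Quercus_niger,Carpinus_maculatus)),Raphanus_arenarius)))); the answer is its 13 terminal taxa in alphabetical order.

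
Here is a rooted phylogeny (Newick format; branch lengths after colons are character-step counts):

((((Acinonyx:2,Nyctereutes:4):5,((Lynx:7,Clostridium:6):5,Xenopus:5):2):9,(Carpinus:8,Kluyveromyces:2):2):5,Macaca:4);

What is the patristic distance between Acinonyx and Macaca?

The path runs Acinonyx → … → MRCA → … → Macaca; the MRCA is the root of the tree.
Branch lengths along that path: 2 + 5 + 9 + 5 + 4 = 25.

25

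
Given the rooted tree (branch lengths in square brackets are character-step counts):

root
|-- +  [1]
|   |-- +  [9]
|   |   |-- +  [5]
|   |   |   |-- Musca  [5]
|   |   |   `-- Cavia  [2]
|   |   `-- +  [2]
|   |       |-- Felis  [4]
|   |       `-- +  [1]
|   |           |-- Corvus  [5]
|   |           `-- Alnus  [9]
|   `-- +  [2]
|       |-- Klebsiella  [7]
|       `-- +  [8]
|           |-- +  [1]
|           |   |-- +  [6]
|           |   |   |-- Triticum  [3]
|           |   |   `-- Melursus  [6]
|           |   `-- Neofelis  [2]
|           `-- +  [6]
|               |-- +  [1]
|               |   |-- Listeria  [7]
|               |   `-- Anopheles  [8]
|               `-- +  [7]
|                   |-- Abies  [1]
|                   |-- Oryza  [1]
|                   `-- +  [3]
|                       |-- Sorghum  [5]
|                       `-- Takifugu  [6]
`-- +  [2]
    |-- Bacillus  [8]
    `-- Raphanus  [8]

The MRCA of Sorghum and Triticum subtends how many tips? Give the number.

9

The MRCA of Sorghum and Triticum is the node subtending (((Triticum,Melursus),Neofelis),((Listeria,Anopheles),(Abies,Oryza,(Sorghum,Takifugu)))).
That clade contains 9 terminal taxa: Abies, Anopheles, Listeria, Melursus, Neofelis, Oryza, Sorghum, Takifugu, Triticum.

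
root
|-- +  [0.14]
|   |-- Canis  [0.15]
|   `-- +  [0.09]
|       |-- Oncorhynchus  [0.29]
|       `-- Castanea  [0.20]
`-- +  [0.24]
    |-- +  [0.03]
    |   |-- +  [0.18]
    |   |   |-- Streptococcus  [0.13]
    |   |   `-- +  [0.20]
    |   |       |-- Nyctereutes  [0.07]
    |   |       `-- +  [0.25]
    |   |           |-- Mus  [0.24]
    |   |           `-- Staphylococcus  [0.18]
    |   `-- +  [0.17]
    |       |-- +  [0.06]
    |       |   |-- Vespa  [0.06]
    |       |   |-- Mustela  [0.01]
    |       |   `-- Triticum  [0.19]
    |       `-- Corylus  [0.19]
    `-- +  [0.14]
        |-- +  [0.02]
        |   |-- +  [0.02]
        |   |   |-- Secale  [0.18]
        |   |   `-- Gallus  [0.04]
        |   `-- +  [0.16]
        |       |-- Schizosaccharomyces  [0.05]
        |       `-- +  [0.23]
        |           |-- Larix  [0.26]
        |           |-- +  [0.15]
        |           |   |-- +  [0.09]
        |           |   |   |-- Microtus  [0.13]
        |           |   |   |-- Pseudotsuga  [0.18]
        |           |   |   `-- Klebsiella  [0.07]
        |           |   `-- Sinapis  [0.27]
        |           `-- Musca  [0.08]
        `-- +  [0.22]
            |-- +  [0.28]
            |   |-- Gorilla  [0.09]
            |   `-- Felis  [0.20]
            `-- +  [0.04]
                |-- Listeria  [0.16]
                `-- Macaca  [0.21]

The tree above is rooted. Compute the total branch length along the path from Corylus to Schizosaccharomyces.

0.76

The path runs Corylus → … → MRCA → … → Schizosaccharomyces; the MRCA is the node subtending (((Streptococcus,(Nyctereutes,(Mus,Staphylococcus))),((Vespa,Mustela,Triticum),Corylus)),(((Secale,Gallus),(Schizosaccharomyces,(Larix,((Microtus,Pseudotsuga,Klebsiella),Sinapis),Musca))),((Gorilla,Felis),(Listeria,Macaca)))).
Branch lengths along that path: 0.19 + 0.17 + 0.03 + 0.14 + 0.02 + 0.16 + 0.05 = 0.76.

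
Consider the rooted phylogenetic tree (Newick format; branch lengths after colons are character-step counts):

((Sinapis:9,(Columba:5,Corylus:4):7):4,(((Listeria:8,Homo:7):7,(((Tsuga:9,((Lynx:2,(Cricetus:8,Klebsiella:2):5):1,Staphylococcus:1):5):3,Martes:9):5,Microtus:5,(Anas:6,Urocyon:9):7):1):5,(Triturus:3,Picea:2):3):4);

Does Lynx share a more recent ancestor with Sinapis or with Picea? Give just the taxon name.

Picea

The MRCA of Lynx and Picea subtends (((Listeria,Homo),(((Tsuga,((Lynx,(Cricetus,Klebsiella)),Staphylococcus)),Martes),Microtus,(Anas,Urocyon))),(Triturus,Picea)) (13 taxa).
The MRCA of Lynx and Sinapis is the root, subtending the entire tree (16 taxa).
The first is nested inside the second, so Lynx shares a more recent common ancestor with Picea.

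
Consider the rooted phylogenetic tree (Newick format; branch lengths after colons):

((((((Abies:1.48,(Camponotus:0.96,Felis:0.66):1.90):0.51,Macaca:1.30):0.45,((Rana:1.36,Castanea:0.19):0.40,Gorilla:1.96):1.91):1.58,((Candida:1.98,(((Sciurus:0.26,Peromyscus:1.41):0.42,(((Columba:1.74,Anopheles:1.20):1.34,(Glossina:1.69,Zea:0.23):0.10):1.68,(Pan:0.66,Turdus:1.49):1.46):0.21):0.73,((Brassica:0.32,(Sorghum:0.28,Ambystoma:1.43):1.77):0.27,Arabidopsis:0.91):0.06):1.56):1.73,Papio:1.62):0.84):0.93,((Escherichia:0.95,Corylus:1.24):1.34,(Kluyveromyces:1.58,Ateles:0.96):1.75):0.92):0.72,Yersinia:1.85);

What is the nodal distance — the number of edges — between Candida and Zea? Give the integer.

The MRCA of Candida and Zea is the node subtending (Candida,(((Sciurus,Peromyscus),(((Columba,Anopheles),(Glossina,Zea)),(Pan,Turdus))),((Brassica,(Sorghum,Ambystoma)),Arabidopsis))).
From Candida up to that node: 1 branch. From Zea up to the same node: 6 branches. Total: 1 + 6 = 7.

7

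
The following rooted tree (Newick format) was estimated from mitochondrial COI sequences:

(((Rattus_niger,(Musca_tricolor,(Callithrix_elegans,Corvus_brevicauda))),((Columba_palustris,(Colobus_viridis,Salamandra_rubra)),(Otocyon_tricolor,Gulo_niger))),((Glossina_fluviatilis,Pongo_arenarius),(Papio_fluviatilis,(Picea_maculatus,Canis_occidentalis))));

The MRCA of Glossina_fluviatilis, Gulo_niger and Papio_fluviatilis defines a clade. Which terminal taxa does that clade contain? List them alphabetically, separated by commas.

Tracing Glossina_fluviatilis: it sits inside (Glossina_fluviatilis,Pongo_arenarius).
Tracing Gulo_niger: it sits inside (Otocyon_tricolor,Gulo_niger).
Tracing Papio_fluviatilis: it sits inside (Papio_fluviatilis,(Picea_maculatus,Canis_occidentalis)).
The smallest clade enclosing all 3 is the whole tree (their MRCA is the root), so the answer is all 14 tips in alphabetical order.

Callithrix_elegans, Canis_occidentalis, Colobus_viridis, Columba_palustris, Corvus_brevicauda, Glossina_fluviatilis, Gulo_niger, Musca_tricolor, Otocyon_tricolor, Papio_fluviatilis, Picea_maculatus, Pongo_arenarius, Rattus_niger, Salamandra_rubra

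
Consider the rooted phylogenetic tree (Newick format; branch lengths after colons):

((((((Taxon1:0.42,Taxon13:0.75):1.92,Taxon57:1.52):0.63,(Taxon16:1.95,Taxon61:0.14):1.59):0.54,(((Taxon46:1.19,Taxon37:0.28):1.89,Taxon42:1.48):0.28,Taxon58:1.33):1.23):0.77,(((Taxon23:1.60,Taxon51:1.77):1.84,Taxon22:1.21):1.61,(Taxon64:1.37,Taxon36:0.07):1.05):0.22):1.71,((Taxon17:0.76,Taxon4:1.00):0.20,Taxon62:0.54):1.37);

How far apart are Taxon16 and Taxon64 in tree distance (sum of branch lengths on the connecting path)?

7.49

The path runs Taxon16 → … → MRCA → … → Taxon64; the MRCA is the node subtending (((((Taxon1,Taxon13),Taxon57),(Taxon16,Taxon61)),(((Taxon46,Taxon37),Taxon42),Taxon58)),(((Taxon23,Taxon51),Taxon22),(Taxon64,Taxon36))).
Branch lengths along that path: 1.95 + 1.59 + 0.54 + 0.77 + 0.22 + 1.05 + 1.37 = 7.49.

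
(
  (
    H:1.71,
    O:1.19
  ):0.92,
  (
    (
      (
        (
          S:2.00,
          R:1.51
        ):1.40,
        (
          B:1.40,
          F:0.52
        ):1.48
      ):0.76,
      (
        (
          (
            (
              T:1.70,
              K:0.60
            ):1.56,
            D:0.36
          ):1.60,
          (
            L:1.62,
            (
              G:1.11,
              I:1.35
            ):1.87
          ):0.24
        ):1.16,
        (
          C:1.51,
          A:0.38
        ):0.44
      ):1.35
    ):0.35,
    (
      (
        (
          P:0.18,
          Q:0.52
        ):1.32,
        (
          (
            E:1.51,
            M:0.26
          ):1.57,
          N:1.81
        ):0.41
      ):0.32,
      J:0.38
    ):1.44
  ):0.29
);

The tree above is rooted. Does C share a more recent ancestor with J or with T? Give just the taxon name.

T

The MRCA of C and T subtends ((((T,K),D),(L,(G,I))),(C,A)) (8 taxa).
The MRCA of C and J subtends ((((S,R),(B,F)),((((T,K),D),(L,(G,I))),(C,A))),(((P,Q),((E,M),N)),J)) (18 taxa).
The first is nested inside the second, so C shares a more recent common ancestor with T.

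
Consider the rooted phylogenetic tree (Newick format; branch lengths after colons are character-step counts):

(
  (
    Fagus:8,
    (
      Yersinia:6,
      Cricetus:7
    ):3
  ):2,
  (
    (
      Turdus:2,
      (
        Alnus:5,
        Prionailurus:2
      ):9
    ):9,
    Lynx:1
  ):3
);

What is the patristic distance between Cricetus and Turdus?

The path runs Cricetus → … → MRCA → … → Turdus; the MRCA is the root of the tree.
Branch lengths along that path: 7 + 3 + 2 + 3 + 9 + 2 = 26.

26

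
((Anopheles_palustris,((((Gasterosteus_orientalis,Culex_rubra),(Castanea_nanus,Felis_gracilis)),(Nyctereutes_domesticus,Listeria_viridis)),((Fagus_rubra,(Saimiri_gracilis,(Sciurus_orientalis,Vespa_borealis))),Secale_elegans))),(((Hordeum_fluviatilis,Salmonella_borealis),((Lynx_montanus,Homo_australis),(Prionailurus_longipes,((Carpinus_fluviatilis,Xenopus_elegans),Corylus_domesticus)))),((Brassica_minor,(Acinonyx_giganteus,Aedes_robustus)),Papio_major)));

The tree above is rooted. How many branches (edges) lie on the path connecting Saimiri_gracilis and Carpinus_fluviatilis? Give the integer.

The MRCA of Saimiri_gracilis and Carpinus_fluviatilis is the root of the tree.
From Saimiri_gracilis up to that node: 6 branches. From Carpinus_fluviatilis up to the same node: 7 branches. Total: 6 + 7 = 13.

13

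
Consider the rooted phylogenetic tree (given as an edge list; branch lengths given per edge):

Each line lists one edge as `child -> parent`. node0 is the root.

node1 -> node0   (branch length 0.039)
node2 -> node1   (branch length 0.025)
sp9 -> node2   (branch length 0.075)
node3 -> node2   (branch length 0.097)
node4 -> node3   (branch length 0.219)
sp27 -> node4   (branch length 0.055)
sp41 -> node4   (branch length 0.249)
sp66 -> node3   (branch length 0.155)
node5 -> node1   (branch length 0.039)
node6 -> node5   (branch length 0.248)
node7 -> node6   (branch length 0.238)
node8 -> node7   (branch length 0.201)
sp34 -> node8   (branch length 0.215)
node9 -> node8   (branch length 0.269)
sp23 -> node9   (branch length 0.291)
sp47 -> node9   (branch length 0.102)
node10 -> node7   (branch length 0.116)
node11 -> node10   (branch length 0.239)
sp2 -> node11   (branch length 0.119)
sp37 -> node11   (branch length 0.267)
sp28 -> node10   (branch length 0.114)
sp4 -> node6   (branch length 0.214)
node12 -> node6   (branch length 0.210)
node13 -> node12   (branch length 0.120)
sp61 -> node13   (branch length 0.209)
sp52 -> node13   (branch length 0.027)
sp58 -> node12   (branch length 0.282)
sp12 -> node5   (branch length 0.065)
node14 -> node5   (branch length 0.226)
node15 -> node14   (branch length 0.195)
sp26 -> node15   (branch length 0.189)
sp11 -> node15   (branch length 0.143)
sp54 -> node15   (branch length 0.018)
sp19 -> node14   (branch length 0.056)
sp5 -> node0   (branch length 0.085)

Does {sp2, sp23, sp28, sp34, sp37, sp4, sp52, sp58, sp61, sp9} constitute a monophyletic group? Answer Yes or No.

No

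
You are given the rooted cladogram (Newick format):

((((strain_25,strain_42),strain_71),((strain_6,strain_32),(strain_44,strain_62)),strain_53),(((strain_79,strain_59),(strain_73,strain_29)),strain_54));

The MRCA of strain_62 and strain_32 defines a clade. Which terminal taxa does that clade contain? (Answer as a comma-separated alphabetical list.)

strain_32, strain_44, strain_6, strain_62

Tracing strain_62: it sits inside (strain_44,strain_62).
Tracing strain_32: it sits inside (strain_6,strain_32).
The smallest clade enclosing both is ((strain_6,strain_32),(strain_44,strain_62)); the answer is its 4 terminal taxa in alphabetical order.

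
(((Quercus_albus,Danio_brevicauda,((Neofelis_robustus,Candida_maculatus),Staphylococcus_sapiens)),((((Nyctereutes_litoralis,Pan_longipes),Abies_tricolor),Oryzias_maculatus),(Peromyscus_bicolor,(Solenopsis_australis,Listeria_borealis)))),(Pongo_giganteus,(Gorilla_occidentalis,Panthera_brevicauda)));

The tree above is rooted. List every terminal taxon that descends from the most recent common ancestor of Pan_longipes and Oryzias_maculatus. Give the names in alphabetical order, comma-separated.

Abies_tricolor, Nyctereutes_litoralis, Oryzias_maculatus, Pan_longipes

Tracing Pan_longipes: it sits inside (Nyctereutes_litoralis,Pan_longipes).
Tracing Oryzias_maculatus: it sits inside (((Nyctereutes_litoralis,Pan_longipes),Abies_tricolor),Oryzias_maculatus).
The smallest clade enclosing both is (((Nyctereutes_litoralis,Pan_longipes),Abies_tricolor),Oryzias_maculatus); the answer is its 4 terminal taxa in alphabetical order.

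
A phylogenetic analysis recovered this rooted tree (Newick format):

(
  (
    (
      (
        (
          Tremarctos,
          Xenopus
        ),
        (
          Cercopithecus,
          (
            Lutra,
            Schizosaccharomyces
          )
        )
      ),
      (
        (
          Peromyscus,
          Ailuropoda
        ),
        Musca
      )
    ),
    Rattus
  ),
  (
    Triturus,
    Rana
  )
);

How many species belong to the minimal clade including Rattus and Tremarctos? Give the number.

The MRCA of Rattus and Tremarctos is the node subtending ((((Tremarctos,Xenopus),(Cercopithecus,(Lutra,Schizosaccharomyces))),((Peromyscus,Ailuropoda),Musca)),Rattus).
That clade contains 9 terminal taxa: Ailuropoda, Cercopithecus, Lutra, Musca, Peromyscus, Rattus, Schizosaccharomyces, Tremarctos, Xenopus.

9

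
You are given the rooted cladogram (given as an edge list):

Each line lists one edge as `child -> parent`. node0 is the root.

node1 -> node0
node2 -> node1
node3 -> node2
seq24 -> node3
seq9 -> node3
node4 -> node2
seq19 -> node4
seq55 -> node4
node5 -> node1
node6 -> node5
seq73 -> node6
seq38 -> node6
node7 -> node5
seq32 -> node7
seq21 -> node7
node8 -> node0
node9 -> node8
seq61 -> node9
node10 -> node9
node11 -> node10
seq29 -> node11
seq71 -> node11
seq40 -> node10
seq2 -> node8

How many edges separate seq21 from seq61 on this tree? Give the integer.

7

The MRCA of seq21 and seq61 is the root of the tree.
From seq21 up to that node: 4 branches. From seq61 up to the same node: 3 branches. Total: 4 + 3 = 7.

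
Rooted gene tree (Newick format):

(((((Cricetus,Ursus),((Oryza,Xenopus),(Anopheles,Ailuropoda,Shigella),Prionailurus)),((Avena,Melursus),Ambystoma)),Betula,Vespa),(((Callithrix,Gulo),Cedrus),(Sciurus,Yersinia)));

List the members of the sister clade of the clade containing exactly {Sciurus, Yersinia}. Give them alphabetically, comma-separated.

Callithrix, Cedrus, Gulo

The clade containing exactly {Sciurus, Yersinia} attaches to the tree at the node subtending (((Callithrix,Gulo),Cedrus),(Sciurus,Yersinia)).
The other lineage descending from that same node — the sister group — is ((Callithrix,Gulo),Cedrus); its 3 tips in alphabetical order are the answer.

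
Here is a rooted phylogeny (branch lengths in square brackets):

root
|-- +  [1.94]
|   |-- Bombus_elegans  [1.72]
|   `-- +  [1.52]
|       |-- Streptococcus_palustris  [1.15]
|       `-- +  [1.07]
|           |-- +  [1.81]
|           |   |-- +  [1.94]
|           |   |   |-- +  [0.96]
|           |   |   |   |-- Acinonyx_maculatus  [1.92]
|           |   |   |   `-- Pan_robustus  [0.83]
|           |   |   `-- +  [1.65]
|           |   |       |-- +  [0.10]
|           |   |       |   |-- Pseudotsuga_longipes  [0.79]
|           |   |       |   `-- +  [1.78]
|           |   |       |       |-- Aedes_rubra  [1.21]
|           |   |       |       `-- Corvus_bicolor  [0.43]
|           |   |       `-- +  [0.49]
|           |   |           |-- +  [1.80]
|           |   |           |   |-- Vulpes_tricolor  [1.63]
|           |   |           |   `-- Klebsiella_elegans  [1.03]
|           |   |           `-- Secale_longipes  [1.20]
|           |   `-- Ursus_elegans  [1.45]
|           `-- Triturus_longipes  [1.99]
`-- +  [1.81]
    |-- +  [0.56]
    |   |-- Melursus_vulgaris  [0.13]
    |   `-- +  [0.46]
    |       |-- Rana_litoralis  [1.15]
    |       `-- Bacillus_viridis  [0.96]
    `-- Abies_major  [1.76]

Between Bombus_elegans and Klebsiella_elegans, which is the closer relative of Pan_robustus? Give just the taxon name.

Klebsiella_elegans

The MRCA of Pan_robustus and Klebsiella_elegans subtends ((Acinonyx_maculatus,Pan_robustus),((Pseudotsuga_longipes,(Aedes_rubra,Corvus_bicolor)),((Vulpes_tricolor,Klebsiella_elegans),Secale_longipes))) (8 taxa).
The MRCA of Pan_robustus and Bombus_elegans subtends (Bombus_elegans,(Streptococcus_palustris,((((Acinonyx_maculatus,Pan_robustus),((Pseudotsuga_longipes,(Aedes_rubra,Corvus_bicolor)),((Vulpes_tricolor,Klebsiella_elegans),Secale_longipes))),Ursus_elegans),Triturus_longipes))) (12 taxa).
The first is nested inside the second, so Pan_robustus shares a more recent common ancestor with Klebsiella_elegans.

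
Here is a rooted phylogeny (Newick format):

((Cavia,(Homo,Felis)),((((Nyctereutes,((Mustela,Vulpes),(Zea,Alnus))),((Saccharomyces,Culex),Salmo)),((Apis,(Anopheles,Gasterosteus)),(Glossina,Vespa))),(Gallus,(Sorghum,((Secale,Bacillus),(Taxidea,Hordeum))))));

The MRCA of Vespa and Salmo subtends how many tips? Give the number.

13

The MRCA of Vespa and Salmo is the node subtending (((Nyctereutes,((Mustela,Vulpes),(Zea,Alnus))),((Saccharomyces,Culex),Salmo)),((Apis,(Anopheles,Gasterosteus)),(Glossina,Vespa))).
That clade contains 13 terminal taxa: Alnus, Anopheles, Apis, Culex, Gasterosteus, Glossina, Mustela, Nyctereutes, Saccharomyces, Salmo, Vespa, Vulpes, Zea.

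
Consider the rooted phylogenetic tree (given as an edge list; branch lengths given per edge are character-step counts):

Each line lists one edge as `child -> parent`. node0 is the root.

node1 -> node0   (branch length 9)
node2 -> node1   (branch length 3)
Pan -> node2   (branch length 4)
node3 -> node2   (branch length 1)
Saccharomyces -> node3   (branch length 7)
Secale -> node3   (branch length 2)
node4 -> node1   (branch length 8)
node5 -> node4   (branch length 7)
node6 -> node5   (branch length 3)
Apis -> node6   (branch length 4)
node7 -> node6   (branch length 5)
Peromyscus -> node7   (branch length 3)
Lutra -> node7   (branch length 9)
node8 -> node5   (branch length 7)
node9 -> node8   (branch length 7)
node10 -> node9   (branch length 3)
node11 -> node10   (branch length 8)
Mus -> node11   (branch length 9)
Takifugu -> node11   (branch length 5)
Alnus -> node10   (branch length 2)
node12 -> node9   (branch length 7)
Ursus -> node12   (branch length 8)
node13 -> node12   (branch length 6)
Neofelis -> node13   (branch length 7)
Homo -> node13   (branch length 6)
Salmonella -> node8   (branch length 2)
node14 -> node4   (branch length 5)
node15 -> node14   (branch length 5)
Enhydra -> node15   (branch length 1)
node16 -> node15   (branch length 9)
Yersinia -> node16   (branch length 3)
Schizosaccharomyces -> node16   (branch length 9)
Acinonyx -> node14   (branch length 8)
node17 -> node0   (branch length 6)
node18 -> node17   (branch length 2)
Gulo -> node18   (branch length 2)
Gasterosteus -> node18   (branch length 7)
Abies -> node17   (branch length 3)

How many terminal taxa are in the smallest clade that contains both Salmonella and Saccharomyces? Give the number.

The MRCA of Salmonella and Saccharomyces is the node subtending ((Pan,(Saccharomyces,Secale)),(((Apis,(Peromyscus,Lutra)),((((Mus,Takifugu),Alnus),(Ursus,(Neofelis,Homo))),Salmonella)),((Enhydra,(Yersinia,Schizosaccharomyces)),Acinonyx))).
That clade contains 17 terminal taxa: Acinonyx, Alnus, Apis, Enhydra, Homo, Lutra, Mus, Neofelis, Pan, Peromyscus, Saccharomyces, Salmonella, Schizosaccharomyces, Secale, Takifugu, Ursus, Yersinia.

17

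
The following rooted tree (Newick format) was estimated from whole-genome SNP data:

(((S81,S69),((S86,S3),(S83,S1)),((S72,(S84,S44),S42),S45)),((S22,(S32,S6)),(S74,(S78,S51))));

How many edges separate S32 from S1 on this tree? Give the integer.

The MRCA of S32 and S1 is the root of the tree.
From S32 up to that node: 4 branches. From S1 up to the same node: 4 branches. Total: 4 + 4 = 8.

8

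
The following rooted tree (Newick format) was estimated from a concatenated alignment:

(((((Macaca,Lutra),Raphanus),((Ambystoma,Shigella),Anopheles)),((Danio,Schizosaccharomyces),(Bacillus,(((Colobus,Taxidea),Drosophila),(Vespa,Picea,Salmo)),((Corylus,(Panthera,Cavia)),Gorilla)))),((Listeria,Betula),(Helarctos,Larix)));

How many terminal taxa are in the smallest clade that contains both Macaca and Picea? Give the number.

The MRCA of Macaca and Picea is the node subtending ((((Macaca,Lutra),Raphanus),((Ambystoma,Shigella),Anopheles)),((Danio,Schizosaccharomyces),(Bacillus,(((Colobus,Taxidea),Drosophila),(Vespa,Picea,Salmo)),((Corylus,(Panthera,Cavia)),Gorilla)))).
That clade contains 19 terminal taxa: Ambystoma, Anopheles, Bacillus, Cavia, Colobus, Corylus, Danio, Drosophila, Gorilla, Lutra, Macaca, Panthera, Picea, Raphanus, Salmo, Schizosaccharomyces, Shigella, Taxidea, Vespa.

19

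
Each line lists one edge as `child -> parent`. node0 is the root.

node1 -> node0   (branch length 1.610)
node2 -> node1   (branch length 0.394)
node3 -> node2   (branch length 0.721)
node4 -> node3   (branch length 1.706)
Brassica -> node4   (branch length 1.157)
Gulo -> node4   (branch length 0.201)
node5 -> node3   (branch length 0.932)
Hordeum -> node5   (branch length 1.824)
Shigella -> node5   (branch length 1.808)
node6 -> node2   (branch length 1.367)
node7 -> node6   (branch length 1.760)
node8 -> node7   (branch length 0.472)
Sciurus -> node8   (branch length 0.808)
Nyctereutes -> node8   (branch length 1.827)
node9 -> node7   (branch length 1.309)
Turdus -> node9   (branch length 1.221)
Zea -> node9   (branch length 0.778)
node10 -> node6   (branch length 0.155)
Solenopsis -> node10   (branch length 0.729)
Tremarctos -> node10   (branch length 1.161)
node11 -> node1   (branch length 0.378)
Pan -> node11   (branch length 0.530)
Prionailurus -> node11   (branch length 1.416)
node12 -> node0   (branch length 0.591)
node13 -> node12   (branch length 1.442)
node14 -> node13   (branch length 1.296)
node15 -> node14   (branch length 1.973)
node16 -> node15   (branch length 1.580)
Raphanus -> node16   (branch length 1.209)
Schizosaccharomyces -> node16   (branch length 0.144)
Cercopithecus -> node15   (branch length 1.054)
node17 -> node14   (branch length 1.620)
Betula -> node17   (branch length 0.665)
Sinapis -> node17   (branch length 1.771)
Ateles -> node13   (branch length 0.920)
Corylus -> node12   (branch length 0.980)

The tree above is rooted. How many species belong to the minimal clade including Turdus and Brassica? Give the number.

The MRCA of Turdus and Brassica is the node subtending (((Brassica,Gulo),(Hordeum,Shigella)),(((Sciurus,Nyctereutes),(Turdus,Zea)),(Solenopsis,Tremarctos))).
That clade contains 10 terminal taxa: Brassica, Gulo, Hordeum, Nyctereutes, Sciurus, Shigella, Solenopsis, Tremarctos, Turdus, Zea.

10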